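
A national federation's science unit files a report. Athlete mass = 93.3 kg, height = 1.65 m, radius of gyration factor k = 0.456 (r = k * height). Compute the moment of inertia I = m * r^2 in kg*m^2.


r = k * height = 0.456 * 1.65 = 0.7524 m
r^2 = 0.7524^2 = 0.566106
I = 93.3 * 0.566106 = 52.818 kg*m^2

52.818 kg*m^2


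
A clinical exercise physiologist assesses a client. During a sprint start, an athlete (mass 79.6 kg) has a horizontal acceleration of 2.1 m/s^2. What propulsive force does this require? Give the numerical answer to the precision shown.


Propulsive force = mass * acceleration
= 79.6 kg * 2.1 m/s^2
= 167.16 N

167.16 N


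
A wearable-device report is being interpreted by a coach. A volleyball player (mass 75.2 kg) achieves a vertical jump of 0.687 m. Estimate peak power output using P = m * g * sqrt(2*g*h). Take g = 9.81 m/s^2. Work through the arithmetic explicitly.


2 * g * h = 2 * 9.81 * 0.687 = 13.47894
sqrt(13.47894) = 3.671368 m/s
P = 75.2 * 9.81 * 3.671368 = 2708.41 W

2708.41 W


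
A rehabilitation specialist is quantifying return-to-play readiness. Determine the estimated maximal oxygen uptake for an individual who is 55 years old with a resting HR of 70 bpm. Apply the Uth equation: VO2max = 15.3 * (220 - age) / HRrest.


HRmax = 220 - 55 = 165
VO2max = 15.3 * (165 / 70)
= 15.3 * 2.3571
= 36.06 mL/kg/min

36.06 mL/kg/min


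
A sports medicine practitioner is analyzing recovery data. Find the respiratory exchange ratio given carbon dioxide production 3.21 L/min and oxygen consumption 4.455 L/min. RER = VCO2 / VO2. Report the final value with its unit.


VCO2 = 3.21 L/min
VO2 = 4.455 L/min
RER = 3.21 / 4.455 = 0.7205

0.7205


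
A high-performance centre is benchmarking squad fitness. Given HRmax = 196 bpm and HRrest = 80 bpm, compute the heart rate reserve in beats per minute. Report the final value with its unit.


Heart rate reserve = maximum HR minus resting HR
HRR = 196 - 80 = 116 bpm

116 bpm


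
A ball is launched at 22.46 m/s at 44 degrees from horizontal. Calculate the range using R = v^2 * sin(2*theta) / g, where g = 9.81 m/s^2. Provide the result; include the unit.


sin(2 * 44) = sin(88) = 0.999391
v^2 = 22.46^2 = 504.4516
R = 504.4516 * 0.999391 / 9.81
= 51.391 m

51.391 m


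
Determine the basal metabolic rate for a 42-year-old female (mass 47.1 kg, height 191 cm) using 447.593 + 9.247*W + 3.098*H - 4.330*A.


BMR = 447.593 + 9.247*47.1 + 3.098*191 - 4.330*42
= 1292.98 kcal/day

1292.98 kcal/day


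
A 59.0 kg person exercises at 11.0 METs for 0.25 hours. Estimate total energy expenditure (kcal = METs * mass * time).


Energy = METs * mass(kg) * time(h)
= 11.0 * 59.0 * 0.25
= 162.25 kcal

162.25 kcal


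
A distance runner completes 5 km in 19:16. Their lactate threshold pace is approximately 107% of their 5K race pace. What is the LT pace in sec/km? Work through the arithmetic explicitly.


Convert to seconds: 19 min 16 s = 1156 s
Pace per km = 1156 / 5 = 231.2 s/km
LT pace = 231.2 * 1.07 = 247.38 s/km

247.38 s/km


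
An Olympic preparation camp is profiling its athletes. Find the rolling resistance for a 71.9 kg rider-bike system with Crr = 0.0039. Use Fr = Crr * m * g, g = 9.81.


m * g = 71.9 * 9.81 = 705.339 N
Fr = 0.0039 * 705.339 = 2.751 N

2.751 N


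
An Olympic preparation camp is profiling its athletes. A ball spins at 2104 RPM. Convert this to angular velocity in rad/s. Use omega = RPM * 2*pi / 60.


omega = 2104 * 2 * pi / 60
= 2104 * 6.28318531 / 60
= 13219.822 / 60
= 220.33 rad/s

220.33 rad/s


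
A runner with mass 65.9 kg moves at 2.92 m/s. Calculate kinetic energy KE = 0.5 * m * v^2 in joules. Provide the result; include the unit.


v^2 = 2.92^2 = 8.5264
KE = 0.5 * 65.9 * 8.5264
= 280.94 J

280.94 J


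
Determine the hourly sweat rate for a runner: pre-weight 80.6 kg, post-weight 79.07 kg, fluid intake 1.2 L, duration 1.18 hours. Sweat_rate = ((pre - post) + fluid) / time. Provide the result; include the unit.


Mass lost = 80.6 - 79.07 = 1.53 kg
Add fluid consumed: 1.53 + 1.2 = 2.73 L total sweat
Sweat rate = 2.73 / 1.18 = 2.314 L/h

2.314 L/h


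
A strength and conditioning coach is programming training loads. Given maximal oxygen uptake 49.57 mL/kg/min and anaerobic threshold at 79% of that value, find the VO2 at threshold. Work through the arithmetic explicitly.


Percentage as decimal = 0.79
VO2 at AT = 49.57 * 0.79 = 39.16 mL/kg/min

39.16 mL/kg/min


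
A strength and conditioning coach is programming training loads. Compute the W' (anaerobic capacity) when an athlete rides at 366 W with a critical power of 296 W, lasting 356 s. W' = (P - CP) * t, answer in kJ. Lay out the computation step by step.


Above-CP power = 70 W
Duration = 356 s
W' = 70 * 356 = 24920 J
Convert: 24920 / 1000 = 24.92 kJ

24.92 kJ


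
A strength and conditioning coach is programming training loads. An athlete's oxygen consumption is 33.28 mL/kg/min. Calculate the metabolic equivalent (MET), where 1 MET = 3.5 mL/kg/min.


MET = VO2 / 3.5
= 33.28 / 3.5
= 9.51 METs

9.51 METs


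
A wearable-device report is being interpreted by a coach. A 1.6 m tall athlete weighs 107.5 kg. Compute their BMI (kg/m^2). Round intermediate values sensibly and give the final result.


height^2 = 2.56 m^2
BMI = 107.5 / 2.56 = 41.99 kg/m^2

41.99 kg/m^2


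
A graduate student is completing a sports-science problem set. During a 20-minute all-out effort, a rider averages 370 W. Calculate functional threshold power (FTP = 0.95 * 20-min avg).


FTP = 0.95 * 370
= 351.5 W

351.5 W


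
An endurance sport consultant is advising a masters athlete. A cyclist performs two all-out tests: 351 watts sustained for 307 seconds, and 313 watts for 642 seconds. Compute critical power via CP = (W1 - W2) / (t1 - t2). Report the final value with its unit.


W1 = P1 * t1 = 351 * 307 = 107757 J
W2 = P2 * t2 = 313 * 642 = 200946 J
CP = (107757 - 200946) / (307 - 642)
= 278.18 W

278.18 W


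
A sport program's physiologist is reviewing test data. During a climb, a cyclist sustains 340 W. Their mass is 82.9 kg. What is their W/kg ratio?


Power-to-weight = 340 W / 82.9 kg
= 4.101 W/kg

4.101 W/kg


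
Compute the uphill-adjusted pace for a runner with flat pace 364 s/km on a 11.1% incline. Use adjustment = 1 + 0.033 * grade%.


Adjustment factor = 1 + 0.033 * 11.1 = 1.3663
Grade-adjusted pace = 364 * 1.3663 = 497.33 s/km

497.33 s/km


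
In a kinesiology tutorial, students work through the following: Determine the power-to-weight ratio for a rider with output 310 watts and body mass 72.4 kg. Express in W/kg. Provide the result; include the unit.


P/W = 310 / 72.4 = 4.282 W/kg

4.282 W/kg


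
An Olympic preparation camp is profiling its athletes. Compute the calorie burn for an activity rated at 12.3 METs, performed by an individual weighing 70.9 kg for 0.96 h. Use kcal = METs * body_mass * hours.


Product of METs and mass = 12.3 * 70.9 = 872.07
Total kcal = 872.07 * 0.96 = 837.19 kcal

837.19 kcal


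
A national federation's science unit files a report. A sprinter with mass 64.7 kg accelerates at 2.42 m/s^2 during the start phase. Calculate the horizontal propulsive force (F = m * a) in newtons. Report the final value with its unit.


F = m * a
= 64.7 * 2.42
= 156.57 N

156.57 N


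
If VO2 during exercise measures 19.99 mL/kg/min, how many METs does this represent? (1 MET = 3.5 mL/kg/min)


METs = VO2 / 3.5 = 19.99 / 3.5 = 5.71

5.71 METs


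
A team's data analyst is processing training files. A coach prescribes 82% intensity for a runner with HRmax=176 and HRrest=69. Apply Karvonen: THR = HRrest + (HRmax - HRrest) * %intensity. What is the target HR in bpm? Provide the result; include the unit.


Heart rate reserve = 176 - 69 = 107
Intensity fraction = 82 / 100 = 0.82
THR = 69 + 107 * 0.82 = 156.74 bpm

156.74 bpm


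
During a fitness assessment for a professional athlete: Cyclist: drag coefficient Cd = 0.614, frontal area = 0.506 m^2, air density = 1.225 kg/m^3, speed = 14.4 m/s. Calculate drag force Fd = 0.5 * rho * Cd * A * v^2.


v^2 = 14.4^2 = 207.36
Fd = 0.5 * 1.225 * 0.614 * 0.506 * 207.36
= 39.459 N

39.459 N


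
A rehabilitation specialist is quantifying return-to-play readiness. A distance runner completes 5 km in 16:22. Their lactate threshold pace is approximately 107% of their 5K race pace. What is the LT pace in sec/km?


Convert to seconds: 16 min 22 s = 982 s
Pace per km = 982 / 5 = 196.4 s/km
LT pace = 196.4 * 1.07 = 210.15 s/km

210.15 s/km


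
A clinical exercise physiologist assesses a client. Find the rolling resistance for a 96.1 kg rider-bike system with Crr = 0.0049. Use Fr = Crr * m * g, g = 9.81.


m * g = 96.1 * 9.81 = 942.741 N
Fr = 0.0049 * 942.741 = 4.619 N

4.619 N


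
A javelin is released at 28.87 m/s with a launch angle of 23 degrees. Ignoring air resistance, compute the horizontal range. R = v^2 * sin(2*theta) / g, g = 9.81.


Launch speed squared = 833.4769
sin(2 * 23 deg) = 0.71934
Range = 833.4769 * 0.71934 / 9.81
= 61.117 m

61.117 m


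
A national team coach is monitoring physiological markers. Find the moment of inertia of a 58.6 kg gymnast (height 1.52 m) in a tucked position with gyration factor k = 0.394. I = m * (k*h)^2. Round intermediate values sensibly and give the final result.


Radius of gyration = 0.394 * 1.52 = 0.59888 m
I = 58.6 * 0.59888^2
= 58.6 * 0.358657
= 21.017 kg*m^2

21.017 kg*m^2


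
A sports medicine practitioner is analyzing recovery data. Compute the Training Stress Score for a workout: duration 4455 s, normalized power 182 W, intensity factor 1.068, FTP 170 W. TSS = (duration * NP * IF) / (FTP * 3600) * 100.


Product = 4455 * 182 * 1.068 = 865945.08
Base = 170 * 3600 = 612000
TSS = 865945.08 / 612000 * 100 = 141.49

141.49 TSS


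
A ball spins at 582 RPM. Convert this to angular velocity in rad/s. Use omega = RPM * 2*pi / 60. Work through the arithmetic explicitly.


omega = 582 * 2 * pi / 60
= 582 * 6.28318531 / 60
= 3656.814 / 60
= 60.947 rad/s

60.947 rad/s


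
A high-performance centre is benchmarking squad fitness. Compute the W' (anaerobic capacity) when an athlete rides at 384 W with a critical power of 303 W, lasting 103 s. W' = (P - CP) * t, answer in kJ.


Above-CP power = 81 W
Duration = 103 s
W' = 81 * 103 = 8343 J
Convert: 8343 / 1000 = 8.343 kJ

8.343 kJ


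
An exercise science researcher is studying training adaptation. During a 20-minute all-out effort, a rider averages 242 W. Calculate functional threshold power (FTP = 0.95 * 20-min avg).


FTP = 0.95 * 242
= 229.9 W

229.9 W


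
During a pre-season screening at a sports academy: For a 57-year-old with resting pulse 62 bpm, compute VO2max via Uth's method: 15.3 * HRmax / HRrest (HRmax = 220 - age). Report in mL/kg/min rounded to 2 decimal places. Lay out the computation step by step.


Step 1: HRmax = 220 - 57 = 163 bpm
Step 2: Ratio = 163 / 62 = 2.629
Step 3: VO2max = 15.3 * 2.629 = 40.22 mL/kg/min

40.22 mL/kg/min


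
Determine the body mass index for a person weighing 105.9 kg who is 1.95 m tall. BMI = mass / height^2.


BMI = mass / height^2
= 105.9 / 1.95^2
= 105.9 / 3.8025
= 27.85 kg/m^2

27.85 kg/m^2


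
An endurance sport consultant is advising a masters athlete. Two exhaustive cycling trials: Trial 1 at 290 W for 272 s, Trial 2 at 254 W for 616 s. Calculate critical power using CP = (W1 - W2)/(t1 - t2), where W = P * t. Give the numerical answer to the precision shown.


W1 = 290 * 272 = 78880 J
W2 = 254 * 616 = 156464 J
CP = (78880 - 156464) / (272 - 616)
= -77584 / -344
= 225.53 W

225.53 W


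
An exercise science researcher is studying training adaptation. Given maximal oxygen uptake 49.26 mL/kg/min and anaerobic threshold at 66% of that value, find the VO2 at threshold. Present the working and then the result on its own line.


Percentage as decimal = 0.66
VO2 at AT = 49.26 * 0.66 = 32.51 mL/kg/min

32.51 mL/kg/min


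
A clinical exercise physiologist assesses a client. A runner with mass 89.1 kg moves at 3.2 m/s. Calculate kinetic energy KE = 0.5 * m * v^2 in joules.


v^2 = 3.2^2 = 10.24
KE = 0.5 * 89.1 * 10.24
= 456.19 J

456.19 J


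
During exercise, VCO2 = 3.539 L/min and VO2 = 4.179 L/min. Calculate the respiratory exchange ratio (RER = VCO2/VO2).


RER = VCO2 / VO2
= 3.539 / 4.179
= 0.8469

0.8469


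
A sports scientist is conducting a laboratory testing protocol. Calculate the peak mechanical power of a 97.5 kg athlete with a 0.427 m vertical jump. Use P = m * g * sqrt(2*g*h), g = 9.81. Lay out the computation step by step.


First, sqrt(2gh) = sqrt(2 * 9.81 * 0.427)
= sqrt(8.37774) = 2.894433 m/s
Power = 97.5 * 9.81 * 2.894433 = 2768.45 W

2768.45 W


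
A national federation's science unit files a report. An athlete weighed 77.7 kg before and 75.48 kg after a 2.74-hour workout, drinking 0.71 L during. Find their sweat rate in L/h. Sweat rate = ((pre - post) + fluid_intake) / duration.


Body mass change = 2.22 kg
Total sweat loss = 2.22 + 0.71 = 2.93 L
Rate = 2.93 / 2.74 = 1.069 L/h

1.069 L/h


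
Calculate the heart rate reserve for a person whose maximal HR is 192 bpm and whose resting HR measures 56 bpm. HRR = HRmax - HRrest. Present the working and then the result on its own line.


HRmax = 192 bpm
HRrest = 56 bpm
HRR = 192 - 56 = 136 bpm

136 bpm


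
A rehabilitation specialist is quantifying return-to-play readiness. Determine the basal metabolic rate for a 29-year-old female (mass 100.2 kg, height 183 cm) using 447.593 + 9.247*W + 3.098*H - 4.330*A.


BMR = 447.593 + 9.247*100.2 + 3.098*183 - 4.330*29
= 1815.51 kcal/day

1815.51 kcal/day


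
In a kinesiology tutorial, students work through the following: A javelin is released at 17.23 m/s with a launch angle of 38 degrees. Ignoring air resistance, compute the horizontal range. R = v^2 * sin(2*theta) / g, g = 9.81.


Launch speed squared = 296.8729
sin(2 * 38 deg) = 0.970296
Range = 296.8729 * 0.970296 / 9.81
= 29.363 m

29.363 m


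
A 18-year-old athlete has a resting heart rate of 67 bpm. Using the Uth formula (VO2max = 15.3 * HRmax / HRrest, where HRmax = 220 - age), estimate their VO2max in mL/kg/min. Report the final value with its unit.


HRmax = 220 - 18 = 202 bpm
Ratio = HRmax / HRrest = 202 / 67 = 3.0149
VO2max = 15.3 * 3.0149 = 46.13 mL/kg/min

46.13 mL/kg/min


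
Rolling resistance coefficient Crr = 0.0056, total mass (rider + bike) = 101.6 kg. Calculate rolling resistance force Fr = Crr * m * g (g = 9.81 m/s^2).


Fr = Crr * m * g
= 0.0056 * 101.6 * 9.81
= 5.581 N

5.581 N


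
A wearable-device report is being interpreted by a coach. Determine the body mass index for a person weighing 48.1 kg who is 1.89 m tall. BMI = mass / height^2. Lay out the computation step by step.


BMI = mass / height^2
= 48.1 / 1.89^2
= 48.1 / 3.5721
= 13.47 kg/m^2

13.47 kg/m^2


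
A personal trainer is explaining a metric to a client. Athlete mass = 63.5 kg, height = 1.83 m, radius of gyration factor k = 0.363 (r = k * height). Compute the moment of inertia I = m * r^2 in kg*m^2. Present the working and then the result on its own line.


r = k * height = 0.363 * 1.83 = 0.66429 m
r^2 = 0.66429^2 = 0.441281
I = 63.5 * 0.441281 = 28.021 kg*m^2

28.021 kg*m^2


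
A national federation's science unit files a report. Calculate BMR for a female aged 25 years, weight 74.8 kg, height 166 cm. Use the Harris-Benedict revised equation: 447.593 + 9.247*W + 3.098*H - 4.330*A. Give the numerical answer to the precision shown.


Substituting values:
W term = 9.247 * 74.8 = 691.6756
H term = 3.098 * 166 = 514.268
A term = 4.330 * 25 = 108.25
BMR = 1545.29 kcal/day

1545.29 kcal/day


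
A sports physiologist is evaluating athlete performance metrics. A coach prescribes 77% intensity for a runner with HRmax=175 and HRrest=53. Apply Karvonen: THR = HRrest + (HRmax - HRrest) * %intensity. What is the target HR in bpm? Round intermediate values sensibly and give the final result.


Heart rate reserve = 175 - 53 = 122
Intensity fraction = 77 / 100 = 0.77
THR = 53 + 122 * 0.77 = 146.94 bpm

146.94 bpm


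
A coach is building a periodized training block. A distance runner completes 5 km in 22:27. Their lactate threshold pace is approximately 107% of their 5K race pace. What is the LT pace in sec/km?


Convert to seconds: 22 min 27 s = 1347 s
Pace per km = 1347 / 5 = 269.4 s/km
LT pace = 269.4 * 1.07 = 288.26 s/km

288.26 s/km


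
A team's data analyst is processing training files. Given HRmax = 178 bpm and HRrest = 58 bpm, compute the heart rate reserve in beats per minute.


Heart rate reserve = maximum HR minus resting HR
HRR = 178 - 58 = 120 bpm

120 bpm


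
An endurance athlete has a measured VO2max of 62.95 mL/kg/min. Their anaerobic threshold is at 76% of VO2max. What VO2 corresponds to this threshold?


Anaerobic threshold VO2 = VO2max * 76%
= 62.95 * 0.76
= 47.84 mL/kg/min

47.84 mL/kg/min


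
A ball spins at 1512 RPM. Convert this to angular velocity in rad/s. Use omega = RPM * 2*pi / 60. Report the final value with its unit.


omega = 1512 * 2 * pi / 60
= 1512 * 6.28318531 / 60
= 9500.176 / 60
= 158.336 rad/s

158.336 rad/s


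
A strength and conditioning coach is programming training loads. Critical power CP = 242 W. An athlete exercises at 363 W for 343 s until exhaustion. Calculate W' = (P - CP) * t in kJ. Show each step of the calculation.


P - CP = 363 - 242 = 121 W
W' = 121 * 343 = 41503 J
= 41503 / 1000 = 41.503 kJ

41.503 kJ


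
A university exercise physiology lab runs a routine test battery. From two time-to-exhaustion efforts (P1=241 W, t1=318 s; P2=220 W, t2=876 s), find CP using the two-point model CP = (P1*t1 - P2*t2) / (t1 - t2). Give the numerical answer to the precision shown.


Work in trial 1 = 76638 J
Work in trial 2 = 192720 J
Delta work = -116082 J
Delta time = -558 s
CP = -116082 / -558 = 208.03 W

208.03 W


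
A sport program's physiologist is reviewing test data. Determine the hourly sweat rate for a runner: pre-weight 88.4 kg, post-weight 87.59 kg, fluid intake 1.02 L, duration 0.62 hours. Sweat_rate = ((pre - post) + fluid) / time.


Mass lost = 88.4 - 87.59 = 0.81 kg
Add fluid consumed: 0.81 + 1.02 = 1.83 L total sweat
Sweat rate = 1.83 / 0.62 = 2.952 L/h

2.952 L/h


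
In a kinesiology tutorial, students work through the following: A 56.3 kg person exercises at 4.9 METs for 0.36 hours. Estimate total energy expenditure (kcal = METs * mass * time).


Energy = METs * mass(kg) * time(h)
= 4.9 * 56.3 * 0.36
= 99.31 kcal

99.31 kcal


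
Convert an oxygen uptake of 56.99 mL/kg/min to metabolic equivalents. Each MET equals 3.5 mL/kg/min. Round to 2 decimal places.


One MET = 3.5 mL/kg/min
Number of METs = 56.99 / 3.5
= 16.28 METs

16.28 METs


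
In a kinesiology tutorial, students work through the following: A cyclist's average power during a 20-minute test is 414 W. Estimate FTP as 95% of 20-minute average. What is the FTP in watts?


FTP = 20-min power * 0.95
= 414 * 0.95
= 393.3 W

393.3 W


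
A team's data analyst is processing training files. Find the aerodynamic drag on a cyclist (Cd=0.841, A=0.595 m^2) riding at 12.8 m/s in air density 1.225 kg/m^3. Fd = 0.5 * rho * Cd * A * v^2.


Fd = 0.5 * 1.225 * 0.841 * 0.595 * 12.8^2
= 0.5 * 1.225 * 0.841 * 0.595 * 163.84
= 50.216 N

50.216 N


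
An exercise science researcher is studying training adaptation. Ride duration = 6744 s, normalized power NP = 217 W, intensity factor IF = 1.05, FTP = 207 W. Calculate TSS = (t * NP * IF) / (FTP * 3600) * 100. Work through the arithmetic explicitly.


Numerator = 6744 * 217 * 1.05 = 1536620.4
Denominator = 207 * 3600 = 745200
TSS = 1536620.4 / 745200 * 100
= 206.2

206.2 TSS


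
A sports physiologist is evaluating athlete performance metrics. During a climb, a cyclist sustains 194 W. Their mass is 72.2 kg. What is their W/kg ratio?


Power-to-weight = 194 W / 72.2 kg
= 2.687 W/kg

2.687 W/kg


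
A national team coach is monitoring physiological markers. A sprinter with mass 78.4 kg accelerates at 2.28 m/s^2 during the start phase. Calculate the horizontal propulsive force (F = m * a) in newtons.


F = m * a
= 78.4 * 2.28
= 178.75 N

178.75 N


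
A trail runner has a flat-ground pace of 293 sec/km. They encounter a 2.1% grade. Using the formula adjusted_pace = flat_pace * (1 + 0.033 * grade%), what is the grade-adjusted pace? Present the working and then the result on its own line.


Grade factor = 1 + 0.033 * 2.1 = 1.0693
Adjusted = 293 * 1.0693 = 313.3 sec/km

313.3 s/km


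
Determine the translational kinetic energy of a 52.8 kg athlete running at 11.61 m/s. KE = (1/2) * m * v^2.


KE = 0.5 * m * v^2
= 0.5 * 52.8 * 11.61^2
= 0.5 * 52.8 * 134.7921
= 3558.51 J

3558.51 J


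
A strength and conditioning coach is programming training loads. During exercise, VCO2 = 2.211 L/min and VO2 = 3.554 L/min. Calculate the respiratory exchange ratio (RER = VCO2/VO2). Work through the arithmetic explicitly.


RER = VCO2 / VO2
= 2.211 / 3.554
= 0.6221

0.6221


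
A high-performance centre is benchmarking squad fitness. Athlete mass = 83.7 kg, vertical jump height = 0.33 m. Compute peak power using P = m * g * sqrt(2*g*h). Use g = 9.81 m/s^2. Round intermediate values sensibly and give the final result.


sqrt(2 * 9.81 * 0.33) = sqrt(6.4746) = 2.544524 m/s
P = 83.7 * 9.81 * 2.544524
= 2089.3 W

2089.3 W


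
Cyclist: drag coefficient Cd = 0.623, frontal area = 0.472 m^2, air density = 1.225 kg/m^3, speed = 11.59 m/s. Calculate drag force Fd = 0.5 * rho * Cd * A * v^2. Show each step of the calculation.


v^2 = 11.59^2 = 134.3281
Fd = 0.5 * 1.225 * 0.623 * 0.472 * 134.3281
= 24.194 N

24.194 N


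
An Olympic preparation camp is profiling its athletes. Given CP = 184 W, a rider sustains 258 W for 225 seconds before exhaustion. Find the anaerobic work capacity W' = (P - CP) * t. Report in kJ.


Excess power = 258 - 184 = 74 W
Work above CP = 74 * 225 = 16650 J
W' = 16.65 kJ

16.65 kJ


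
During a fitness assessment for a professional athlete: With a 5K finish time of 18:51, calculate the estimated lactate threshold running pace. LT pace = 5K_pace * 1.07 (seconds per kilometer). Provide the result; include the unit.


Race duration = 1131 s for 5 km
Average pace = 1131 / 5 = 226.2 s/km
LT pace = 226.2 * 1.07
= 242.03 s/km

242.03 s/km


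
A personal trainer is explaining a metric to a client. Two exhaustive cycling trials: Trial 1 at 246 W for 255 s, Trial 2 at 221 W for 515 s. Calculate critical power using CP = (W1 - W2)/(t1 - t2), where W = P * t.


W1 = 246 * 255 = 62730 J
W2 = 221 * 515 = 113815 J
CP = (62730 - 113815) / (255 - 515)
= -51085 / -260
= 196.48 W

196.48 W


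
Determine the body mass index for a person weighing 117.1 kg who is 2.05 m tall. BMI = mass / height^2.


BMI = mass / height^2
= 117.1 / 2.05^2
= 117.1 / 4.2025
= 27.86 kg/m^2

27.86 kg/m^2


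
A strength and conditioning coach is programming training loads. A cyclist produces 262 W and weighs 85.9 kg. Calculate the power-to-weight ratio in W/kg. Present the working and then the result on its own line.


P/W = power / mass
= 262 / 85.9
= 3.05 W/kg

3.05 W/kg


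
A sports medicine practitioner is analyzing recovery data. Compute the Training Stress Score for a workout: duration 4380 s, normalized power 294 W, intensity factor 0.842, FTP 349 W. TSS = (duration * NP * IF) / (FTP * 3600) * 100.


Product = 4380 * 294 * 0.842 = 1084260.24
Base = 349 * 3600 = 1256400
TSS = 1084260.24 / 1256400 * 100 = 86.3

86.3 TSS


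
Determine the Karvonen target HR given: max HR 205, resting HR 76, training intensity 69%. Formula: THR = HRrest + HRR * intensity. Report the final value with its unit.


HRR = HRmax - HRrest = 205 - 76 = 129
THR = 76 + 129 * 0.69
= 165.01 bpm

165.01 bpm


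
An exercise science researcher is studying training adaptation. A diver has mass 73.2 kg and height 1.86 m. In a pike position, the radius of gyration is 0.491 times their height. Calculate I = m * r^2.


r = 0.491 * 1.86 = 0.91326 m
I = m * r^2 = 73.2 * 0.834044 = 61.052 kg*m^2

61.052 kg*m^2


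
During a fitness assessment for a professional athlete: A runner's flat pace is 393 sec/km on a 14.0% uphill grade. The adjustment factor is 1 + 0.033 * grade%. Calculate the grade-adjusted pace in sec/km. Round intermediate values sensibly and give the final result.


Factor = 1 + 0.033 * 14.0 = 1.462
Adjusted pace = 393 * 1.462
= 574.57 sec/km

574.57 s/km


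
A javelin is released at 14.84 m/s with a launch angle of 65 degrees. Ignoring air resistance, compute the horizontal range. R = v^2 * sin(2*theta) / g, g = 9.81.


Launch speed squared = 220.2256
sin(2 * 65 deg) = 0.766044
Range = 220.2256 * 0.766044 / 9.81
= 17.197 m

17.197 m


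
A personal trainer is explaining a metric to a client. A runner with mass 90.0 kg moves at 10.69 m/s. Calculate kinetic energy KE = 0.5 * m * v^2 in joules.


v^2 = 10.69^2 = 114.2761
KE = 0.5 * 90.0 * 114.2761
= 5142.42 J

5142.42 J


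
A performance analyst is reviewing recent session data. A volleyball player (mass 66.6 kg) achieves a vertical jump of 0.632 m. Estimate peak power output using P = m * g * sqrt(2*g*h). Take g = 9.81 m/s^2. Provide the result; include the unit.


2 * g * h = 2 * 9.81 * 0.632 = 12.39984
sqrt(12.39984) = 3.521341 m/s
P = 66.6 * 9.81 * 3.521341 = 2300.65 W

2300.65 W


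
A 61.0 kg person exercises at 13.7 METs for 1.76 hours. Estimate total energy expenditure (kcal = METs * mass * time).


Energy = METs * mass(kg) * time(h)
= 13.7 * 61.0 * 1.76
= 1470.83 kcal

1470.83 kcal


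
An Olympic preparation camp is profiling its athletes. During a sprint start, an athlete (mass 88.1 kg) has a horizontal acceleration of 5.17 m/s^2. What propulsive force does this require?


Propulsive force = mass * acceleration
= 88.1 kg * 5.17 m/s^2
= 455.48 N

455.48 N


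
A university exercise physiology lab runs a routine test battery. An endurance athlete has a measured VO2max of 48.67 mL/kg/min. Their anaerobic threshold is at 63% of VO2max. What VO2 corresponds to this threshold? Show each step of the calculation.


Anaerobic threshold VO2 = VO2max * 63%
= 48.67 * 0.63
= 30.66 mL/kg/min

30.66 mL/kg/min


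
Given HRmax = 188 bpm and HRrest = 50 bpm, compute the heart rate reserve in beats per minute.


Heart rate reserve = maximum HR minus resting HR
HRR = 188 - 50 = 138 bpm

138 bpm


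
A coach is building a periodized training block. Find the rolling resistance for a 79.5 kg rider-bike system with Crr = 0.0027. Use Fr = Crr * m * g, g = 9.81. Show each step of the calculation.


m * g = 79.5 * 9.81 = 779.895 N
Fr = 0.0027 * 779.895 = 2.106 N

2.106 N


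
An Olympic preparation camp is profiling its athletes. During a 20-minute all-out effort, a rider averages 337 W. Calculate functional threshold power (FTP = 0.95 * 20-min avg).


FTP = 0.95 * 337
= 320.15 W

320.15 W


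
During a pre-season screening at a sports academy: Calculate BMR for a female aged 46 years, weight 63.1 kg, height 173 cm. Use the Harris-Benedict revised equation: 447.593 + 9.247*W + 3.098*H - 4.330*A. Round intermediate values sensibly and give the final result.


Substituting values:
W term = 9.247 * 63.1 = 583.4857
H term = 3.098 * 173 = 535.954
A term = 4.330 * 46 = 199.18
BMR = 1367.85 kcal/day

1367.85 kcal/day


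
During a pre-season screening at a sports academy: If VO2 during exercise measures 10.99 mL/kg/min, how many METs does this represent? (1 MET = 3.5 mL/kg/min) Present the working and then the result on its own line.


METs = VO2 / 3.5 = 10.99 / 3.5 = 3.14

3.14 METs


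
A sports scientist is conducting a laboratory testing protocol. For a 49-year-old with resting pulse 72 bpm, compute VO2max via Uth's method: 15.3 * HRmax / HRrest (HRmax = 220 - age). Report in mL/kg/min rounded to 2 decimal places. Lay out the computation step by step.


Step 1: HRmax = 220 - 49 = 171 bpm
Step 2: Ratio = 171 / 72 = 2.375
Step 3: VO2max = 15.3 * 2.375 = 36.34 mL/kg/min

36.34 mL/kg/min


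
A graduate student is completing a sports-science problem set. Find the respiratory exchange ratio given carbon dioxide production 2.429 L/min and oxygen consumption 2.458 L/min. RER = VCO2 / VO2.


VCO2 = 2.429 L/min
VO2 = 2.458 L/min
RER = 2.429 / 2.458 = 0.9882

0.9882


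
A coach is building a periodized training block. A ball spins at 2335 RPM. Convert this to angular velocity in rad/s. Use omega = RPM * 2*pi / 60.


omega = 2335 * 2 * pi / 60
= 2335 * 6.28318531 / 60
= 14671.238 / 60
= 244.521 rad/s

244.521 rad/s


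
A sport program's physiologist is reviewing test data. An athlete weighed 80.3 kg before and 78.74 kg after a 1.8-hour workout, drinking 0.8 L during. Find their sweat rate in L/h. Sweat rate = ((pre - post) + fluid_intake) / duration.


Body mass change = 1.56 kg
Total sweat loss = 1.56 + 0.8 = 2.36 L
Rate = 2.36 / 1.8 = 1.311 L/h

1.311 L/h


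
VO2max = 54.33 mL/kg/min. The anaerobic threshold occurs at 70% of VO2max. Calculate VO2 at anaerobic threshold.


AT fraction = 70 / 100 = 0.7
AT VO2 = 54.33 * 0.7
= 38.03 mL/kg/min

38.03 mL/kg/min


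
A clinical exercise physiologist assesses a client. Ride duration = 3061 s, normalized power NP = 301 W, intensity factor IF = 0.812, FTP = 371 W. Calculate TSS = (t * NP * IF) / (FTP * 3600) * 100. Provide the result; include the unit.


Numerator = 3061 * 301 * 0.812 = 748145.132
Denominator = 371 * 3600 = 1335600
TSS = 748145.132 / 1335600 * 100
= 56.02

56.02 TSS


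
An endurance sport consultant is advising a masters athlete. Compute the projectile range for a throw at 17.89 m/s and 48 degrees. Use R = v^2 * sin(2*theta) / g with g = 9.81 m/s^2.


Two times the angle = 96 degrees
sin(96) = 0.994522
R = 320.0521 * 0.994522 / 9.81 = 32.446 m

32.446 m


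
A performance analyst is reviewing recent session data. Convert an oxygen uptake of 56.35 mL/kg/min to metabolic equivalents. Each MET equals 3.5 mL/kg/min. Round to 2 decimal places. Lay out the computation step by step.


One MET = 3.5 mL/kg/min
Number of METs = 56.35 / 3.5
= 16.1 METs

16.1 METs


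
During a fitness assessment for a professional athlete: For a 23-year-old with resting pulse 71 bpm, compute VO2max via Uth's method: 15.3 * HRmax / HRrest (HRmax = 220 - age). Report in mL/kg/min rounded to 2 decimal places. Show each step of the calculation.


Step 1: HRmax = 220 - 23 = 197 bpm
Step 2: Ratio = 197 / 71 = 2.7746
Step 3: VO2max = 15.3 * 2.7746 = 42.45 mL/kg/min

42.45 mL/kg/min


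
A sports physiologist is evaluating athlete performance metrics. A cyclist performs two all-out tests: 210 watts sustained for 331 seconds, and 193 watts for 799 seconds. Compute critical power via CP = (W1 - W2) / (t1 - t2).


W1 = P1 * t1 = 210 * 331 = 69510 J
W2 = P2 * t2 = 193 * 799 = 154207 J
CP = (69510 - 154207) / (331 - 799)
= 180.98 W

180.98 W


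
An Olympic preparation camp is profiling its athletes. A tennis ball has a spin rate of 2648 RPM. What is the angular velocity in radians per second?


Convert RPM to rad/s: multiply by 2*pi and divide by 60
omega = 2648 * 2 * pi / 60
= 277.298 rad/s

277.298 rad/s


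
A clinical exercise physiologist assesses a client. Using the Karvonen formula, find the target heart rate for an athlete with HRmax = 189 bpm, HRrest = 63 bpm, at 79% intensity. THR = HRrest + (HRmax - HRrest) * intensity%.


HRR = 189 - 63 = 126
THR = 63 + 126 * 0.79
= 63 + 99.54
= 162.54 bpm

162.54 bpm


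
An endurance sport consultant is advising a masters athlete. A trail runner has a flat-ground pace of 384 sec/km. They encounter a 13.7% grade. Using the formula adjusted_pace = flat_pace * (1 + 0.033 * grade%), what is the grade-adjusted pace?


Grade factor = 1 + 0.033 * 13.7 = 1.4521
Adjusted = 384 * 1.4521 = 557.61 sec/km

557.61 s/km


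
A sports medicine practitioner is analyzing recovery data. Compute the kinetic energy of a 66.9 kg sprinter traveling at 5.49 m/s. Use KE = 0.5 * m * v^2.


Velocity squared = 30.1401
KE = 0.5 * 66.9 * 30.1401 = 1008.19 J

1008.19 J


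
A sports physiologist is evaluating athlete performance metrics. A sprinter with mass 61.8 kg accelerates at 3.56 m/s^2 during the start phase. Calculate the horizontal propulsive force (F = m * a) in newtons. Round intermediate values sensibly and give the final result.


F = m * a
= 61.8 * 3.56
= 220.01 N

220.01 N


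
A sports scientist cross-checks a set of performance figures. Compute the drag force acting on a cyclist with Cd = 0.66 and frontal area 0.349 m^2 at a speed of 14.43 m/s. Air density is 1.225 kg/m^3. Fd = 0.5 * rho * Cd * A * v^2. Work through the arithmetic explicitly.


Step 1: v^2 = 208.2249
Step 2: Fd = 0.5 * 1.225 * 0.66 * 0.349 * 208.2249
= 29.377 N

29.377 N


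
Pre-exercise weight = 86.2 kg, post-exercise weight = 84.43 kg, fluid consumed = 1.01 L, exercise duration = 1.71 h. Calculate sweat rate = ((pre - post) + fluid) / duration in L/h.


Weight loss = 86.2 - 84.43 = 1.77 kg (approx L)
Total sweat = 1.77 + 1.01 = 2.78 L
Sweat rate = 2.78 / 1.71 = 1.626 L/h

1.626 L/h


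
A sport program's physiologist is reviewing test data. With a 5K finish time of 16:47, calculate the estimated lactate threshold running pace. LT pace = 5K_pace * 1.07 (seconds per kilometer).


Race duration = 1007 s for 5 km
Average pace = 1007 / 5 = 201.4 s/km
LT pace = 201.4 * 1.07
= 215.5 s/km

215.5 s/km


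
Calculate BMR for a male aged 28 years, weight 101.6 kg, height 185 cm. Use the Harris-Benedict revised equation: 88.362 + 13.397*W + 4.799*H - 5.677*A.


Substituting values:
W term = 13.397 * 101.6 = 1361.1352
H term = 4.799 * 185 = 887.815
A term = 5.677 * 28 = 158.956
BMR = 2178.36 kcal/day

2178.36 kcal/day


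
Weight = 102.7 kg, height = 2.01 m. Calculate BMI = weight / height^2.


height^2 = 2.01^2 = 4.0401
BMI = 102.7 / 4.0401 = 25.42 kg/m^2

25.42 kg/m^2


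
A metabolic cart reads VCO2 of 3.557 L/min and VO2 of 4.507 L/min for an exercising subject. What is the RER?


RER = VCO2 / VO2 = 3.557 / 4.507 = 0.7892

0.7892


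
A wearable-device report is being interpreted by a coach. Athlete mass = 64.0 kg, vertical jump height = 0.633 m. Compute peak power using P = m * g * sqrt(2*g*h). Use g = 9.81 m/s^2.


sqrt(2 * 9.81 * 0.633) = sqrt(12.41946) = 3.524125 m/s
P = 64.0 * 9.81 * 3.524125
= 2212.59 W

2212.59 W


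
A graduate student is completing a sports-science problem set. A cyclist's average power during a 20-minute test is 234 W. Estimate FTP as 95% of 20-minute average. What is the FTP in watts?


FTP = 20-min power * 0.95
= 234 * 0.95
= 222.3 W

222.3 W


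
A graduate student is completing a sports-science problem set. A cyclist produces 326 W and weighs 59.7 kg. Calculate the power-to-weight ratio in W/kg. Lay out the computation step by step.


P/W = power / mass
= 326 / 59.7
= 5.461 W/kg

5.461 W/kg


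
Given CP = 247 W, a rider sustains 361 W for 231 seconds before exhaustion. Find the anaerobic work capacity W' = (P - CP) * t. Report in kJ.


Excess power = 361 - 247 = 114 W
Work above CP = 114 * 231 = 26334 J
W' = 26.334 kJ

26.334 kJ


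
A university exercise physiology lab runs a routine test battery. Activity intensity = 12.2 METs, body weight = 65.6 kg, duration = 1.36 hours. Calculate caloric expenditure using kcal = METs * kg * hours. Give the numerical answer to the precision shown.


kcal = 12.2 * 65.6 * 1.36
= 800.32 * 1.36
= 1088.44 kcal

1088.44 kcal


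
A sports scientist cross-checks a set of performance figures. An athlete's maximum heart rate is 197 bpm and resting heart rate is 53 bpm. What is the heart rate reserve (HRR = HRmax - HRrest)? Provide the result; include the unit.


HRR = HRmax - HRrest
= 197 - 53
= 144 bpm

144 bpm


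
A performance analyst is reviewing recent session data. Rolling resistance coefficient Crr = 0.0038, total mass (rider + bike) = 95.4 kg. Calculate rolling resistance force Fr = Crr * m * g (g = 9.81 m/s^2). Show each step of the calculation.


Fr = Crr * m * g
= 0.0038 * 95.4 * 9.81
= 3.556 N

3.556 N


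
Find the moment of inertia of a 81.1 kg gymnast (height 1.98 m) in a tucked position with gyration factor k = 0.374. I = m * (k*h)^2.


Radius of gyration = 0.374 * 1.98 = 0.74052 m
I = 81.1 * 0.74052^2
= 81.1 * 0.54837
= 44.473 kg*m^2

44.473 kg*m^2


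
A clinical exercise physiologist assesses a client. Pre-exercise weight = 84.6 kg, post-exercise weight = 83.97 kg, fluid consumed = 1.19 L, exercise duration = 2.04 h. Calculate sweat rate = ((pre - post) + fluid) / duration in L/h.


Weight loss = 84.6 - 83.97 = 0.63 kg (approx L)
Total sweat = 0.63 + 1.19 = 1.82 L
Sweat rate = 1.82 / 2.04 = 0.892 L/h

0.892 L/h


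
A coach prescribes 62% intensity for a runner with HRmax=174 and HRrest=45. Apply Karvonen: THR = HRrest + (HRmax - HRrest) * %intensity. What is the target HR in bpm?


Heart rate reserve = 174 - 45 = 129
Intensity fraction = 62 / 100 = 0.62
THR = 45 + 129 * 0.62 = 124.98 bpm

124.98 bpm


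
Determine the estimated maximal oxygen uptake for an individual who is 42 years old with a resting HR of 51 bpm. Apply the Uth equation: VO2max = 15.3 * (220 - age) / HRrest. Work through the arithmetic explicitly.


HRmax = 220 - 42 = 178
VO2max = 15.3 * (178 / 51)
= 15.3 * 3.4902
= 53.4 mL/kg/min

53.4 mL/kg/min


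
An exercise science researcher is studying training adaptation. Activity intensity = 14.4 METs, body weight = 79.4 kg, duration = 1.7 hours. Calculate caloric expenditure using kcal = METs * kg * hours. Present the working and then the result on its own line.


kcal = 14.4 * 79.4 * 1.7
= 1143.36 * 1.7
= 1943.71 kcal

1943.71 kcal


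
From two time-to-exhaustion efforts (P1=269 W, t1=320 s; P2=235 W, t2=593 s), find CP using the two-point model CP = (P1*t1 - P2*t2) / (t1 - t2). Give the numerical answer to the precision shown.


Work in trial 1 = 86080 J
Work in trial 2 = 139355 J
Delta work = -53275 J
Delta time = -273 s
CP = -53275 / -273 = 195.15 W

195.15 W


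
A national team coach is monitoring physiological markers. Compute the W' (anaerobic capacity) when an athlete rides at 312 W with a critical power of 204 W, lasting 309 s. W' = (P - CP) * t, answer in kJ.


Above-CP power = 108 W
Duration = 309 s
W' = 108 * 309 = 33372 J
Convert: 33372 / 1000 = 33.372 kJ

33.372 kJ


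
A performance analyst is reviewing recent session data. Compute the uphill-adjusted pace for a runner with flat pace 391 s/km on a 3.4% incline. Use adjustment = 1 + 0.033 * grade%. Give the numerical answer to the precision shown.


Adjustment factor = 1 + 0.033 * 3.4 = 1.1122
Grade-adjusted pace = 391 * 1.1122 = 434.87 s/km

434.87 s/km


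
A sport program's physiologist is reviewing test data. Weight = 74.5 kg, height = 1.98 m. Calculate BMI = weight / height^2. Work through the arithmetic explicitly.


height^2 = 1.98^2 = 3.9204
BMI = 74.5 / 3.9204 = 19.0 kg/m^2

19.0 kg/m^2


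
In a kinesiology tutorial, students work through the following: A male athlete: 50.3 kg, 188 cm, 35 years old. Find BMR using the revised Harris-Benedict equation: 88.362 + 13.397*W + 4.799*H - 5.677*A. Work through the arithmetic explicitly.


Intercept = 88.362
Weight contribution = 13.397 * 50.3 = 673.8691
Height contribution = 4.799 * 188 = 902.212
Age contribution = 5.677 * 35 = 198.695
BMR = 88.362 + 673.8691 + 902.212 - 198.695
= 1465.75 kcal/day

1465.75 kcal/day


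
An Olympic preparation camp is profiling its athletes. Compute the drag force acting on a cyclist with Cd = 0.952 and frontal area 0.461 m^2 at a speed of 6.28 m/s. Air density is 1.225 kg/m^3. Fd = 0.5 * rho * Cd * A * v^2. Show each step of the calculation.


Step 1: v^2 = 39.4384
Step 2: Fd = 0.5 * 1.225 * 0.952 * 0.461 * 39.4384
= 10.601 N

10.601 N
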